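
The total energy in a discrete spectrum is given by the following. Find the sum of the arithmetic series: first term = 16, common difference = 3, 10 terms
Last term: a_n = 16 + (10 - 1)·3 = 43
Sum = n(a_1 + a_n)/2 = 10(16 + 43)/2 = 295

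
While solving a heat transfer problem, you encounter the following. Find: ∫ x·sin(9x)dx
By parts: u=x, dv=sin(9x) dx
du=dx, v=-cos(9x)/9
=-x·cos(9x)/9 + sin(9x)/9² + C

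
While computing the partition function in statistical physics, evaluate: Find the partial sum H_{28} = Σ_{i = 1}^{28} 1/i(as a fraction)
H_28 = 1+1/2+1/3+...+1/28
= 315404588903/80313433200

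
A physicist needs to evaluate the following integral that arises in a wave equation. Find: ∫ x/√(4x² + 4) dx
Let u = 4x²+4, du = 8x dx
∫ (1/8)·u^(-1/2) du = √u/4+C

Answer: √(4x²+4)/4+C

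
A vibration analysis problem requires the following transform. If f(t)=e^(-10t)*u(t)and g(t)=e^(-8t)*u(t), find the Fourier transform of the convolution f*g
By the convolution theorem: F{f*g}=F(omega)*G(omega)
F(omega)=1/(10+j*omega), G(omega)=1/(8+j*omega)
F{f*g}=1/((10+j*omega)(8+j*omega))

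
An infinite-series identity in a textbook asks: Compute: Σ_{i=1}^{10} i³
Using formula: Σ i^3 = [n(n+1)/2]² = [10·11/2]² = 3025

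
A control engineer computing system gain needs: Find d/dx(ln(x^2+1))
Chain rule: d/dx[ln(u)] = u'/u where u = x^2 + 1
u' = 2x

Answer: (2x)/(x^2 + 1)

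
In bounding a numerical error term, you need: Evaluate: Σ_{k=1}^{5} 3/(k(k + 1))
Partial fractions: 3/(k(k + 1)) = 3/k - 3/(k + 1)
Telescoping sum: 3(1 - 1/6) = 3·5/6

Answer: 5/2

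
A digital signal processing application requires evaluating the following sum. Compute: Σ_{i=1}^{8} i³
Using formula: Σ i^3=[n(n + 1)/2]²=[8·9/2]²=1296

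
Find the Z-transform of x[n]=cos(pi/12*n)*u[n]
Z{cos(w0 * n) * u[n]} = z(z - cos(w0))/(z^2-2z * cos(w0)+1)
With w0 = pi/12: X(z) = z(z - cos(pi/12))/(z^2-2z * cos(pi/12)+1)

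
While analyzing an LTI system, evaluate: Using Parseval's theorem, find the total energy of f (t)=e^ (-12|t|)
Parseval's theorem: E=integral |f(t)|^2 dt=(1/2pi) integral |F(omega)|^2 domega
E=integral_{-inf}^{inf} e^(-24|t|) dt=2*integral_0^inf e^(-24t) dt=2/(2*12)=1/12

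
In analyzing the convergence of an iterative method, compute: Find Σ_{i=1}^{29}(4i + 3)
=4·Σ i+3·29=4·435+87=1827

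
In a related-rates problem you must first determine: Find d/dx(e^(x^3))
Chain rule: d/dx[e^u] = e^u · u' where u = x^3
u' = 3x^2

Answer: 3x^2·e^(x^3)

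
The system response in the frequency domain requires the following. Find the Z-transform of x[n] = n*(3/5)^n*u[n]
Using the property Z{n*a^n*u[n]} = az/(z-a)^2
With a = 3/5: X(z) = (3/5)z/(z - 3/5)^2, |z| > 3/5

Answer: (3/5)z/(z - 3/5)^2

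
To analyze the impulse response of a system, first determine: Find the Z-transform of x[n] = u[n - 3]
Using the time-shift property: Z{u[n-3]}=z^(-3) * z/(z-1)
=z^(-2)/(z-1)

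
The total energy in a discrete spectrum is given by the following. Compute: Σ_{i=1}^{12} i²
Using formula: Σ i^2 = n(n + 1)(2n + 1)/6 = 12·13·25/6 = 650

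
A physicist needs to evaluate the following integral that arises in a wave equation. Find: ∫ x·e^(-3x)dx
Integration by parts: u=x, dv=e^(-3x) dx
du=dx, v=e^(-3x)/(-3)
=x·e^(-3x)/(-3) - ∫ e^(-3x)/(-3) dx
=x·e^(-3x)/(-3) - e^(-3x)/9+C

Answer: e^(-3x)(x/(-3)-1/9)+C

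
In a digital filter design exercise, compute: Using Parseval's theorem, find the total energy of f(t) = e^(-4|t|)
Parseval's theorem: E = integral |f(t)|^2 dt = (1/2pi) integral |F(omega)|^2 domega
E = integral_{-inf}^{inf} e^(-8|t|) dt = 2 * integral_0^inf e^(-8t) dt = 2/(2 * 4) = 1/4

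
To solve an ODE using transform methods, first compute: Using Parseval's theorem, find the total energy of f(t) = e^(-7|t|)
Parseval's theorem: E = integral |f(t)|^2 dt = (1/2pi) integral |F(omega)|^2 domega
E = integral_{-inf}^{inf} e^(-14|t|) dt = 2 * integral_0^inf e^(-14t) dt = 2/(2 * 7) = 1/7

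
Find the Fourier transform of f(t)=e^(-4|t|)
Using the standard pair: F{e^(-a|t|)} = 2a/(a^2 + omega^2)
With a = 4: F(omega) = 8/(16 + omega^2)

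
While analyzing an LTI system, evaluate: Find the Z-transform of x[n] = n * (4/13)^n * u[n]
Using the property Z{n*a^n*u[n]} = az/(z-a)^2
With a = 4/13: X(z) = (4/13)z/(z - 4/13)^2, |z| > 4/13

Answer: (4/13)z/(z - 4/13)^2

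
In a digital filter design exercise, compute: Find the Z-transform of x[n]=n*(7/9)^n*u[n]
Using the property Z{n * a^n * u[n]}=az/(z-a)^2
With a=7/9: X(z)=(7/9)z/(z - 7/9)^2, |z| > 7/9

Answer: (7/9)z/(z - 7/9)^2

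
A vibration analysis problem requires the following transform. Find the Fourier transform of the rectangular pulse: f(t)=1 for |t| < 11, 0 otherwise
F(omega) = integral from -11 to 11 of e^(-j * omega * t) dt
= 2 * sin(11 * omega)/omega = 22 * sinc(11 * omega/pi)

Answer: 2 * sin(11 * omega)/omega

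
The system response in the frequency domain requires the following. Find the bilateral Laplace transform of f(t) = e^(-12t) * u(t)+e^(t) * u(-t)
For e^(-12t)*u(t): L = 1/(s + 12), Re(s) > -12
For e^(t)*u(-t): L = -1/(s-1), Re(s) < 1
Combined: F(s) = 1/(s + 12) - 1/(s-1), -12 < Re(s) < 1

Answer: 1/(s + 12) - 1/(s-1), ROC: -12 < Re(s) < 1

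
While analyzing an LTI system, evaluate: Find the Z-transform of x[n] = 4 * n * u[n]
Z{n*u[n]} = z/(z-1)^2
By linearity: Z{4*n*u[n]} = 4z/(z-1)^2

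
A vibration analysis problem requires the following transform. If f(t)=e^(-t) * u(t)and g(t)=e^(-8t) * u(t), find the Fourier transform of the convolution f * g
By the convolution theorem: F{f * g}=F(omega) * G(omega)
F(omega)=1/(1+j * omega), G(omega)=1/(8+j * omega)
F{f * g}=1/((1+j * omega)(8+j * omega))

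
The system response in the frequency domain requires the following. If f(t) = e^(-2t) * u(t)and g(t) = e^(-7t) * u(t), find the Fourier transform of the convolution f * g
By the convolution theorem: F{f*g}=F(omega)*G(omega)
F(omega)=1/(2 + j*omega), G(omega)=1/(7 + j*omega)
F{f*g}=1/((2 + j*omega)(7 + j*omega))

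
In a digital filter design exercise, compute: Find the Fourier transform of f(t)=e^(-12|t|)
Using the standard pair: F{e^(-a|t|)}=2a/(a^2 + omega^2)
With a=12: F(omega)=24/(144 + omega^2)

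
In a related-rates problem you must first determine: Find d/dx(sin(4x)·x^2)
Product rule: (fg)' = f'g+fg'
f = sin(4x), f' = 4·cos(4x)
g = x^2, g' = 2x

Answer: 4·cos(4x)·x^2+2·sin(4x)·x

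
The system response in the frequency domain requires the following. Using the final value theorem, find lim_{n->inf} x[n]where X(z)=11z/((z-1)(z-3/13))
Final value theorem: lim x[n]=lim_{z->1} (z-1)*X(z)
(z-1)*X(z)=11z/(z-3/13)
As z->1: 11/(1 - 3/13)=11/(10/13)=143/10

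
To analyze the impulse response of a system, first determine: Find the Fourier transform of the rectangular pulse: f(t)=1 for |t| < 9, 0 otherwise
F(omega) = integral from -9 to 9 of e^(-j*omega*t) dt
= 2*sin(9*omega)/omega = 18*sinc(9*omega/pi)

Answer: 2*sin(9*omega)/omega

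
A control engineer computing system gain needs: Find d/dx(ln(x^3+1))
Chain rule: d/dx[ln(u)]=u'/u where u=x^3 + 1
u'=3x^2

Answer: (3x^2)/(x^3 + 1)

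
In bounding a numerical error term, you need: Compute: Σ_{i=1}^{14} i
Using formula: Σ i^1 = n(n+1)/2 = 14·15/2 = 105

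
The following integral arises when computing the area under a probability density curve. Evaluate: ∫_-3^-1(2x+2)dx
Step 1: Find antiderivative F(x)=x^2+2x
Step 2: F(-1) - F(-3)=-1 - (3)=-4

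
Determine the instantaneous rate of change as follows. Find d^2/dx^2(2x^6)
Apply power rule 2 times:
d^1: 12x^5
d^2: 60x^4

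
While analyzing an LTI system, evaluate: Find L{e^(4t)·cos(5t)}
First shifting: L{e^(at)f(t)}=F(s-a)
L{cos(5t)}=s/(s²+25)
Shift: (s-4)/((s-4)²+25)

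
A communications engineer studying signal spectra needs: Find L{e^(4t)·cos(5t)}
First shifting: L{e^(at)f(t)}=F(s-a)
L{cos(5t)}=s/(s² + 25)
Shift: (s-4)/((s-4)² + 25)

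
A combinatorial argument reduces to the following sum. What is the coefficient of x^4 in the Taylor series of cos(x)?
cos(x)=Σ (-1)^k x^(2k)/(2k)!
For x^4: (-1)^2/4!=1/24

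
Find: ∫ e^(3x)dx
Since d/dx[e^(3x)]=3e^(3x), we get 1/3 e^(3x) + C

Answer: (1/3)e^(3x) + C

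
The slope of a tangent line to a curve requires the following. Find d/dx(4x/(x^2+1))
Quotient rule: (f/g)'=(f'g - fg')/g²
f=4x, f'=4
g=x^2 + 1, g'=2x

Answer: (4·(x^2 + 1) - 8x^2)/(x^2 + 1)²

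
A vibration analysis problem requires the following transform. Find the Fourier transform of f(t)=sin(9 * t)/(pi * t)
sin(W * t)/(pi * t) = (W/pi) * sinc(W * t/pi) is the impulse response of the ideal low-pass filter with cutoff W (here W = 9).
Its Fourier transform is a rectangular function:
F(omega) = 1 for |omega| < 9, 0 otherwise

Answer: rect(omega/18) [i.e., 1 for |omega| < 9, 0 otherwise]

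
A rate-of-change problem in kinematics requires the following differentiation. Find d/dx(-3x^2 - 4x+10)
Power rule: d/dx(ax^n)=n·a·x^(n-1)
Term by term: -6·x - 4

Answer: -6x - 4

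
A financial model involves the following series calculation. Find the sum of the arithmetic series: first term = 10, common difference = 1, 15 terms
Last term: a_n = 10 + (15 - 1)·1 = 24
Sum = n(a_1 + a_n)/2 = 15(10 + 24)/2 = 255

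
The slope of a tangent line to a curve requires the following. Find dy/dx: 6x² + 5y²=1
Differentiate: 12x+10y·(dy/dx) = 0
dy/dx = -12x/(10y) = -(6/5)·(x/y)

Answer: dy/dx = -(6/5)·(x/y)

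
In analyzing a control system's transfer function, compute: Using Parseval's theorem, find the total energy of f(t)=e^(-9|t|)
Parseval's theorem: E = integral |f(t)|^2 dt = (1/2pi) integral |F(omega)|^2 domega
E = integral_{-inf}^{inf} e^(-18|t|) dt = 2 * integral_0^inf e^(-18t) dt = 2/(2 * 9) = 1/9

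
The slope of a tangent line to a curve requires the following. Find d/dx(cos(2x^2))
Chain rule: d/dx[cos(u)]=-sin(u)·u' where u=2x^2
u'=4x

Answer: -4x·sin(2x^2)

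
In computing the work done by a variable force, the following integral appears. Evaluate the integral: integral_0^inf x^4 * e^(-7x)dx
This is a Gamma integral. Substitute u=7x (du=7 dx):
integral_0^inf x^4 * e^(-7x) dx=(1/7^5) integral_0^inf u^4 * e^(-u) du
=Gamma(5)/7^5=4!/7^5=24/16807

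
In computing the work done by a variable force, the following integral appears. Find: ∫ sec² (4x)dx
Since d/dx[tan(4x)] = 4sec²(4x), integral = tan(4x)/4+C

Answer: (1/4)tan(4x)+C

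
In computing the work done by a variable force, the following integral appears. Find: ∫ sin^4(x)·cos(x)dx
Let u=sin(x), du=cos(x) dx
∫ u^4 du=u^5/5+C

Answer: sin^5(x)/5+C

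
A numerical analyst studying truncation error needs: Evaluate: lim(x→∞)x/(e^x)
Apply L'Hôpital 1 times (∞/∞ each time):
Eventually get 1!/(e^x) → 0

Answer: 0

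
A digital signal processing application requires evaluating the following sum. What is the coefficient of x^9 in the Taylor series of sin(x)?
sin(x)=Σ (-1)^k x^(2k + 1)/(2k + 1)!
For x^9: (-1)^4/9!=1/362880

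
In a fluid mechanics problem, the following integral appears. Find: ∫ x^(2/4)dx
Power rule: ∫ x^(1/2) dx = x^(3/2)/(3/2)+C

Answer: (2/3)·x^(3/2)+C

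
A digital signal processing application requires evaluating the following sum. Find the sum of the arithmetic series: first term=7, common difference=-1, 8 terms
Last term: a_n=7 + (8 - 1)·-1=0
Sum=n(a_1 + a_n)/2=8(7 + 0)/2=28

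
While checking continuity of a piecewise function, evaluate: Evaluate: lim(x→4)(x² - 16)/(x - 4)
Factor: (x² - 16) = (x-4)(x + 4)
Cancel (x-4): lim(x→4) (x + 4) = 8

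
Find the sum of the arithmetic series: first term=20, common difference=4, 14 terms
Last term: a_n=20+(14-1)·4=72
Sum=n(a_1+a_n)/2=14(20+72)/2=644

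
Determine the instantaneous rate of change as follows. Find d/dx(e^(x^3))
Chain rule: d/dx[e^u] = e^u · u' where u = x^3
u' = 3x^2

Answer: 3x^2·e^(x^3)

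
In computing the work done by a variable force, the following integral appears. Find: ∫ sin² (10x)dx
Using identity sin²(u)=(1 - cos(2u))/2:
∫ (1 - cos(20x))/2 dx=x/2 - sin(20x)/40+C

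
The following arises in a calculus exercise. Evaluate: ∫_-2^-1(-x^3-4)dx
Step 1: Find antiderivative F(x)=(-1/4)x^4 - 4x
Step 2: F(-1) - F(-2)=15/4 - (4)=-1/4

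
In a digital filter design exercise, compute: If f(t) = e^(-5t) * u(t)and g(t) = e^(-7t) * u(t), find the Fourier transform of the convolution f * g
By the convolution theorem: F{f * g} = F(omega) * G(omega)
F(omega) = 1/(5+j * omega), G(omega) = 1/(7+j * omega)
F{f * g} = 1/((5+j * omega)(7+j * omega))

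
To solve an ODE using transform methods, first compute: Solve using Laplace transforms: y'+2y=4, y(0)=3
Take L of both sides: sY(s)-3+2Y(s) = 4/s
Y(s)(s+2) = 4/s+3
Y(s) = 4/(s(s+2))+3/(s+2)
Partial fractions: 4/(s(s+2)) = 2/s - 2/(s+2)
So Y(s) = 2/s+1/(s+2)
Inverse transform (L^(-1){1/s} = 1, L^(-1){1/(s+2)} = e^(-2t)):

Answer: y(t) = 2+e^(-2t)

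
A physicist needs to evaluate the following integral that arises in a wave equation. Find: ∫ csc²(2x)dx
Since d/dx[-cot(2x)] = 2csc²(2x), integral = -cot(2x)/2 + C

Answer: (-1/2)cot(2x) + C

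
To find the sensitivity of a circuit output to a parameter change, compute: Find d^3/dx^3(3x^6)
Apply power rule 3 times:
d^1: 18x^5
d^2: 90x^4
d^3: 360x^3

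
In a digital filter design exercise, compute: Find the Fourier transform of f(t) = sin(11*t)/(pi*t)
sin(W * t)/(pi * t)=(W/pi) * sinc(W * t/pi) is the impulse response of the ideal low-pass filter with cutoff W (here W=11).
Its Fourier transform is a rectangular function:
F(omega)=1 for |omega| < 11, 0 otherwise

Answer: rect(omega/22) [i.e., 1 for |omega| < 11, 0 otherwise]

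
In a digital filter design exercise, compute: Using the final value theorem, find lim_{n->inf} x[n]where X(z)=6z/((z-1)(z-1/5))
Final value theorem: lim x[n]=lim_{z->1} (z-1) * X(z)
(z-1) * X(z)=6z/(z-1/5)
As z->1: 6/(1 - 1/5)=6/(4/5)=15/2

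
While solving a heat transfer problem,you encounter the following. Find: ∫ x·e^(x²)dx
Let u=x², du=2x dx
∫ (1/2)e^u du=e^u/2+C

Answer: e^(x²)/2+C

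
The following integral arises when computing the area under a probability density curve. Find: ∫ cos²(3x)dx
Using identity cos²(u)=(1 + cos(2u))/2:
∫ (1 + cos(6x))/2 dx=x/2 + sin(6x)/12 + C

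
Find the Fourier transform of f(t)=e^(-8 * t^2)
The Fourier transform of a Gaussian e^(-a * t^2) is sqrt(pi/a) * e^(-omega^2/(4a)).
With a = 8: F(omega) = sqrt(pi/8) * e^(-omega^2/32)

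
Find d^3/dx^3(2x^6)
Apply power rule 3 times:
d^1: 12x^5
d^2: 60x^4
d^3: 240x^3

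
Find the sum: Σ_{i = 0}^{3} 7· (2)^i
Geometric series: S = a(1 - r^n)/(1 - r)
a = 7, r = 2, n = 4
S = 7(1-16)/-1 = 105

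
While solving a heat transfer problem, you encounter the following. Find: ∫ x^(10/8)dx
Power rule: ∫ x^(5/4) dx = x^(9/4)/(9/4) + C

Answer: (4/9)·x^(9/4) + C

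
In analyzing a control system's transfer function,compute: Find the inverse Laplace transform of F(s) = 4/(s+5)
L^(-1){4/(s-a)} = c·e^(at)
Here a = -5, c = 4

Answer: 4e^(-5t)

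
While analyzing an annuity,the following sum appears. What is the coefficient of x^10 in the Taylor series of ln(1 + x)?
ln(1+x) = Σ (-1)^(n+1) x^n/n
Coefficient of x^10 = (-1)^11/10 = -1/10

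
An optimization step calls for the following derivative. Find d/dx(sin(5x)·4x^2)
Product rule: (fg)'=f'g+fg'
f=sin(5x), f'=5·cos(5x)
g=4x^2, g'=8x

Answer: 20·cos(5x)·x^2+8·sin(5x)·x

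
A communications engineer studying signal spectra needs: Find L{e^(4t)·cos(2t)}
First shifting: L{e^(at)f(t)} = F(s-a)
L{cos(2t)} = s/(s² + 4)
Shift: (s-4)/((s-4)² + 4)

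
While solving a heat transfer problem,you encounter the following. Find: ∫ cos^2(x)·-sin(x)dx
Let u = cos(x), du = -sin(x) dx
∫ u^2 du = u^3/3+C

Answer: cos^3(x)/3+C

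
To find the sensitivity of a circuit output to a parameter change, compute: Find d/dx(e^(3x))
Chain rule: d/dx[e^u]=e^u · u' where u=3x
u'=3

Answer: 3·e^(3x)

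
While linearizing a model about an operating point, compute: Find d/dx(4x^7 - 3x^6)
Power rule: d/dx(ax^n)=n·a·x^(n-1)
Term by term: 28·x^6 - 18·x^5

Answer: 28x^6 - 18x^5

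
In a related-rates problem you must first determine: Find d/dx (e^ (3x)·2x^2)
Product rule: (fg)' = f'g + fg'
f = e^(3x), f' = 3·e^(3x)
g = 2x^2, g' = 4x

Answer: 6·e^(3x)·x^2 + 4·e^(3x)·x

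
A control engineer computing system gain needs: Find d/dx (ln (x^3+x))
Chain rule: d/dx[ln(u)] = u'/u where u = x^3 + x
u' = 3x^2 + 1

Answer: (3x^2 + 1)/(x^3 + x)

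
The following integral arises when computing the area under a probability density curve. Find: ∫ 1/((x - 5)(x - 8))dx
Partial fractions: 1/((x-5)(x-8)) = A/(x-5)+B/(x-8)
A = -1/3, B = 1/3
∫ [-1/3· 1/(x-5)+1/3· 1/(x-8)] dx
= (1/3)[ln|x-8| - ln|x-5|]+C

Answer: (1/3)·ln|(x-8)/(x-5)|+C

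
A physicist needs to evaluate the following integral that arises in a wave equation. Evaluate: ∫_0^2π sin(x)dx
Antiderivative: -cos(x)
Evaluate at bounds: [-cos(1·2π)/1] - [-cos(1·0)/1]
= (-(1) + (1))/1 = 0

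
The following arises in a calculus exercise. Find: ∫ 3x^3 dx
Using power rule: ∫ 3x^3 dx = 3/4 x^4+C = (3/4)x^4+C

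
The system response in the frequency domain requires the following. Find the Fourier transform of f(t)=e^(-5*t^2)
The Fourier transform of a Gaussian e^(-a*t^2) is sqrt(pi/a)*e^(-omega^2/(4a)).
With a=5: F(omega)=sqrt(pi/5)*e^(-omega^2/20)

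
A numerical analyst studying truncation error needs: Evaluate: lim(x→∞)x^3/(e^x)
Apply L'Hôpital 3 times (∞/∞ each time):
Eventually get 3!/(e^x) → 0

Answer: 0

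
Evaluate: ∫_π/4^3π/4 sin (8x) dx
Antiderivative: -cos(8x)/8
Evaluate at bounds: [-cos(8·3π/4)/8] - [-cos(8·π/4)/8]
=(-(1) + (1))/8=0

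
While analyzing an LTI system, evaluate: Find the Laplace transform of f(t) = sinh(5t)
L{sinh(at)} = a/(s²-a²)
L{sinh(5t)} = 5/(s²-25)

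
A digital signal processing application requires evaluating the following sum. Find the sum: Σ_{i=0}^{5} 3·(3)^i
Geometric series: S = a(1 - r^n)/(1 - r)
a = 3, r = 3, n = 6
S = 3(1 - 729)/-2 = 1092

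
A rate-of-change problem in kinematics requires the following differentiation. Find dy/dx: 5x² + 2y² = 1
Differentiate: 10x+4y·(dy/dx) = 0
dy/dx = -10x/(4y) = -(5/2)·(x/y)

Answer: dy/dx = -(5/2)·(x/y)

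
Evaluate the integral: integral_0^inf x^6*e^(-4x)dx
This is a Gamma integral. Substitute u = 4x (du = 4 dx):
integral_0^inf x^6*e^(-4x) dx = (1/4^7) integral_0^inf u^6*e^(-u) du
= Gamma(7)/4^7 = 6!/4^7 = 720/16384

Answer: 45/1024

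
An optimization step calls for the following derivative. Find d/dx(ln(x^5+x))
Chain rule: d/dx[ln(u)] = u'/u where u = x^5 + x
u' = 5x^4 + 1

Answer: (5x^4 + 1)/(x^5 + x)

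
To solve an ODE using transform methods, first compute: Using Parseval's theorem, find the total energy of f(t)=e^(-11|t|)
Parseval's theorem: E = integral |f(t)|^2 dt = (1/2pi) integral |F(omega)|^2 domega
E = integral_{-inf}^{inf} e^(-22|t|) dt = 2 * integral_0^inf e^(-22t) dt = 2/(2 * 11) = 1/11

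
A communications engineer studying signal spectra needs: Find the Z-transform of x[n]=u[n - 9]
Using the time-shift property: Z{u[n-9]} = z^(-9)*z/(z-1)
= z^(-8)/(z-1)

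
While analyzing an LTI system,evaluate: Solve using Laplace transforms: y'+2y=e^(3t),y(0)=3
Take L: sY - 3 + 2Y=1/(s-3)
Y(s + 2)=1/(s-3) + 3
Y=1/((s-3)(s + 2)) + 3/(s + 2)
Partial fractions: 1/((s-3)(s + 2))=(1/5)/(s-3) - (1/5)/(s + 2)
So Y=(1/5)/(s-3) + (14/5)/(s + 2)
Inverse Laplace transform (L^(-1){1/(s-3)}=e^(3t), L^(-1){1/(s + 2)}=e^(-2t)):

Answer: y(t)=(1/5)·e^(3t) + (14/5)·e^(-2t)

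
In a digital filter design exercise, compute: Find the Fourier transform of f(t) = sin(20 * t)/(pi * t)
sin(W*t)/(pi*t)=(W/pi)*sinc(W*t/pi) is the impulse response of the ideal low-pass filter with cutoff W (here W=20).
Its Fourier transform is a rectangular function:
F(omega)=1 for |omega| < 20, 0 otherwise

Answer: rect(omega/40) [i.e., 1 for |omega| < 20, 0 otherwise]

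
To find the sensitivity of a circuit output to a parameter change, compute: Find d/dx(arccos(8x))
d/dx[arccos(u)]=-u'/√(1-u²), u=8x, u'=8

Answer: -8/√(1-64x²)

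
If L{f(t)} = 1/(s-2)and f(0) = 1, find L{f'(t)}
L{f'(t)} = s·F(s) - f(0) = s/(s-2)-1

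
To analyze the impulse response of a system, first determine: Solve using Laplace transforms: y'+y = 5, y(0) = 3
Take L of both sides: sY(s) - 3 + Y(s) = 5/s
Y(s)(s + 1) = 5/s + 3
Y(s) = 5/(s(s + 1)) + 3/(s + 1)
Partial fractions: 5/(s(s + 1)) = 5/s - 5/(s + 1)
So Y(s) = 5/s - 2/(s + 1)
Inverse transform (L^(-1){1/s} = 1, L^(-1){1/(s + 1)} = e^(-t)):

Answer: y(t) = 5 - 2·e^(-t)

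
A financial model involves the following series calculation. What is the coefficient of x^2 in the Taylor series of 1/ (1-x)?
1/(1-x) = Σ x^n for |x|<1
All coefficients are 1

Answer: 1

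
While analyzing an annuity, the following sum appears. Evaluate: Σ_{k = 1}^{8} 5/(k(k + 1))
Partial fractions: 5/(k(k+1))=5/k - 5/(k+1)
Telescoping sum: 5(1-1/9)=5·8/9

Answer: 40/9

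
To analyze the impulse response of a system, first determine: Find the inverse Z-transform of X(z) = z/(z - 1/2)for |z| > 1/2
Standard pair: z/(z-a) <-> a^n * u[n] for causal signals
With a=1/2: x[n]=(1/2)^n * u[n]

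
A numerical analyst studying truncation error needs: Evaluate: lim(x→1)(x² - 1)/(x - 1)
Factor: (x² - 1)=(x-1)(x+1)
Cancel (x-1): lim(x→1) (x+1)=2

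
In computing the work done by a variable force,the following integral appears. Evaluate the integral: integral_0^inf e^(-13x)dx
integral_0^inf e^(-13x) dx = [-1/13*e^(-13x)]_0^inf
= 0 - (-1/13) = 1/13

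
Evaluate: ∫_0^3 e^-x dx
Antiderivative: -e^-x
Evaluate: -(e^-3-1)

Answer: (e^-3-1)/(-1)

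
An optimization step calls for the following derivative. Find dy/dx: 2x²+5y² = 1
Differentiate: 4x + 10y·(dy/dx)=0
dy/dx=-4x/(10y)=-(2/5)·(x/y)

Answer: dy/dx=-(2/5)·(x/y)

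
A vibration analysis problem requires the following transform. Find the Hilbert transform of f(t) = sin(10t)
The Hilbert transform shifts each frequency component by -pi/2.
H{sin(wt)} = -cos(wt)
With w = 10: H{sin(10t)} = -cos(10t)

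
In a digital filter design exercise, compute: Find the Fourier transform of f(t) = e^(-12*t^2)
The Fourier transform of a Gaussian e^(-a*t^2) is sqrt(pi/a)*e^(-omega^2/(4a)).
With a=12: F(omega)=sqrt(pi/12)*e^(-omega^2/48)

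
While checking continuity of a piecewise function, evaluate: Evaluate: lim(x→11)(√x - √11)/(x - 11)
Multiply by conjugate (√x+√11)/(√x+√11):
= (x - 11)/((x - 11)(√x+√11)) = 1/(√x+√11)
As x → 11: 1/(2√11)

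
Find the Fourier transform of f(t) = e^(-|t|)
Using the standard pair: F{e^(-a|t|)} = 2a/(a^2+omega^2)
With a = 1: F(omega) = 2/(1+omega^2)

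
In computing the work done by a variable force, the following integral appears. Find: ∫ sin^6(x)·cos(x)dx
Let u = sin(x), du = cos(x) dx
∫ u^6 du = u^7/7+C

Answer: sin^7(x)/7+C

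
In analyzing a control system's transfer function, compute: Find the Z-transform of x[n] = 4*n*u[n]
Z{n * u[n]} = z/(z-1)^2
By linearity: Z{4 * n * u[n]} = 4z/(z-1)^2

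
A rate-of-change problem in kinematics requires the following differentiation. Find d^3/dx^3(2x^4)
Apply power rule 3 times:
d^1: 8x^3
d^2: 24x^2
d^3: 48x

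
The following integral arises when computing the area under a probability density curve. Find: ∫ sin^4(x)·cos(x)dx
Let u = sin(x), du = cos(x) dx
∫ u^4 du = u^5/5+C

Answer: sin^5(x)/5+C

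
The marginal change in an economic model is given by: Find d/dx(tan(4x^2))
Chain rule: d/dx[tan(u)] = sec²(u)·u' where u = 4x^2
u' = 8x

Answer: 8x·sec²(4x^2)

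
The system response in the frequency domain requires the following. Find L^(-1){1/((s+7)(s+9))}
Partial fractions: 1/((s + 7)(s + 9)) = A/(s + 7) + B/(s + 9)
Cover-up: A = 1/(s + 9)|_{s = -7} = 1/2; B = 1/(s + 7)|_{s = -9} = -1/2
L^(-1) = (1/2)e^(-7t) - (1/2)e^(-9t)

Answer: (1/2)(e^(-7t) - e^(-9t))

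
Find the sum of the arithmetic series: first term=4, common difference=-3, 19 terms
Last term: a_n = 4 + (19 - 1)·-3 = -50
Sum = n(a_1 + a_n)/2 = 19(4 + (-50))/2 = -437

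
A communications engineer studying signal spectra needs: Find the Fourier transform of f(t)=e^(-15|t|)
Using the standard pair: F{e^(-a|t|)}=2a/(a^2 + omega^2)
With a=15: F(omega)=30/(225 + omega^2)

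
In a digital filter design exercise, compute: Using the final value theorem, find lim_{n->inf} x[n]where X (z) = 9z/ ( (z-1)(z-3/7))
Final value theorem: lim x[n]=lim_{z->1} (z-1)*X(z)
(z-1)*X(z)=9z/(z-3/7)
As z->1: 9/(1 - 3/7)=9/(4/7)=63/4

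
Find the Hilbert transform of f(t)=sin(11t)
The Hilbert transform shifts each frequency component by -pi/2.
H{sin(wt)} = -cos(wt)
With w = 11: H{sin(11t)} = -cos(11t)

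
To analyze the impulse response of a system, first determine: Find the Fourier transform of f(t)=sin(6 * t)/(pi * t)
sin(W*t)/(pi*t)=(W/pi)*sinc(W*t/pi) is the impulse response of the ideal low-pass filter with cutoff W (here W=6).
Its Fourier transform is a rectangular function:
F(omega)=1 for |omega| < 6, 0 otherwise

Answer: rect(omega/12) [i.e., 1 for |omega| < 6, 0 otherwise]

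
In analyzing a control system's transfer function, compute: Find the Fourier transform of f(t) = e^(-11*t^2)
The Fourier transform of a Gaussian e^(-a*t^2) is sqrt(pi/a)*e^(-omega^2/(4a)).
With a = 11: F(omega) = sqrt(pi/11)*e^(-omega^2/44)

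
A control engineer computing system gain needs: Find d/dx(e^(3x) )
Chain rule: d/dx[e^u] = e^u · u' where u = 3x
u' = 3

Answer: 3·e^(3x)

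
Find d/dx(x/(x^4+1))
Quotient rule: (f/g)' = (f'g - fg')/g²
f = x, f' = 1
g = x^4+1, g' = 4x^3

Answer: (1·(x^4+1)-4x^4)/(x^4+1)²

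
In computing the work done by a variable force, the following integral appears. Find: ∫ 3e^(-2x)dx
Since d/dx[e^(-2x)] = -2e^(-2x), we get -3/2 e^(-2x)+C

Answer: (-3/2)e^(-2x)+C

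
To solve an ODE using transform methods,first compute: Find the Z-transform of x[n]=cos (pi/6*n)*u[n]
Z{cos(w0 * n) * u[n]} = z(z - cos(w0))/(z^2 - 2z * cos(w0) + 1)
With w0 = pi/6: X(z) = z(z - cos(pi/6))/(z^2 - 2z * cos(pi/6) + 1)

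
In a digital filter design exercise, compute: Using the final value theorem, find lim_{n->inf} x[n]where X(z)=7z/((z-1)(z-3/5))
Final value theorem: lim x[n] = lim_{z->1} (z-1) * X(z)
(z-1) * X(z) = 7z/(z-3/5)
As z->1: 7/(1 - 3/5) = 7/(2/5) = 35/2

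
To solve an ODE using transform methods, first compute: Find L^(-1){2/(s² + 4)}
L^(-1){w/(s² + w²)} = sin(wt)
Here w = 2

Answer: sin(2t)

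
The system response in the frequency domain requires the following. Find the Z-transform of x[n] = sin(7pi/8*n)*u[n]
Z{sin(w0 * n) * u[n]}=z * sin(w0)/(z^2 - 2z * cos(w0) + 1)
With w0=7pi/8: X(z)=z * sin(7pi/8)/(z^2 - 2z * cos(7pi/8) + 1)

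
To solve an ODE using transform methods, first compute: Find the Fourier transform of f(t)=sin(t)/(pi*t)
sin(W*t)/(pi*t) = (W/pi)*sinc(W*t/pi) is the impulse response of the ideal low-pass filter with cutoff W (here W = 1).
Its Fourier transform is a rectangular function:
F(omega) = 1 for |omega| < 1, 0 otherwise

Answer: rect(omega/2) [i.e., 1 for |omega| < 1, 0 otherwise]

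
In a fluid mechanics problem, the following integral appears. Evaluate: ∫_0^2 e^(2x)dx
Antiderivative: (1/2)e^(2x)
Evaluate: (1/2)(e^4 - 1)

Answer: (e^4 - 1)/2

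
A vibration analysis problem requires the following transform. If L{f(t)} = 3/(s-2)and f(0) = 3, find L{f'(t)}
L{f'(t)}=s·F(s) - f(0)=3s/(s-2)-3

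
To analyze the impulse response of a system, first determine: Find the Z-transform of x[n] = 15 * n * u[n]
Z{n*u[n]}=z/(z-1)^2
By linearity: Z{15*n*u[n]}=15z/(z-1)^2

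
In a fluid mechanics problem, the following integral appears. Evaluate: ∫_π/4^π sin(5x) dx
Antiderivative: -cos(5x)/5
Evaluate at bounds: [-cos(5·π)/5] - [-cos(5·π/4)/5]
=(-(-1) + (-√2/2))/5=1/5 - √2/10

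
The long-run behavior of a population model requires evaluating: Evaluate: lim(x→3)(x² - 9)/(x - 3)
Factor: (x² - 9)=(x-3)(x + 3)
Cancel (x-3): lim(x→3) (x + 3)=6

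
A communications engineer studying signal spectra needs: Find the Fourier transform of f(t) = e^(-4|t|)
Using the standard pair: F{e^(-a|t|)} = 2a/(a^2+omega^2)
With a = 4: F(omega) = 8/(16+omega^2)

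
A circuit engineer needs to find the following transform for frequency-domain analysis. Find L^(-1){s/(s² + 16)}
L^(-1){s/(s² + w²)}=cos(wt)
Here w=4

Answer: cos(4t)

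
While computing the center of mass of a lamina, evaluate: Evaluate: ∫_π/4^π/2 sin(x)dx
Antiderivative: -cos(x)
Evaluate at bounds: [-cos(1·π/2)/1] - [-cos(1·π/4)/1]
= (-(0)+(√2/2))/1 = √2/2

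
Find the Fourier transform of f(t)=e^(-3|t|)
Using the standard pair: F{e^(-a|t|)} = 2a/(a^2 + omega^2)
With a = 3: F(omega) = 6/(9 + omega^2)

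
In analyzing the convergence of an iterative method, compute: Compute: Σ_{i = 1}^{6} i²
Using formula: Σ i^2=n(n + 1)(2n + 1)/6=6·7·13/6=91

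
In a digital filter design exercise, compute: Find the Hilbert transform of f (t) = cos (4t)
The Hilbert transform shifts each frequency component by -pi/2.
H{cos(wt)} = sin(wt)
With w = 4: H{cos(4t)} = sin(4t)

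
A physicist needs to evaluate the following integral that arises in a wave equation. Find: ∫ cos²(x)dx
Using identity cos²(u)=(1 + cos(2u))/2:
∫ (1 + cos(2x))/2 dx=x/2 + sin(2x)/4 + C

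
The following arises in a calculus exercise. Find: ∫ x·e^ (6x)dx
Integration by parts: u = x, dv = e^(6x) dx
du = dx, v = e^(6x)/6
= x·e^(6x)/6 - ∫ e^(6x)/6 dx
= x·e^(6x)/6 - e^(6x)/36 + C

Answer: e^(6x)(x/6 - 1/36) + C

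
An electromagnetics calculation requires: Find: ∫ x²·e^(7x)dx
Integration by parts twice:
First: u = x², dv = e^(7x) dx => x²e^(7x)/7 - (2/7)∫ xe^(7x) dx
Second (∫ xe^(7x) dx): xe^(7x)/7 - e^(7x)/49
Combining: e^(7x)(x²/7-2x/49+2/343)+C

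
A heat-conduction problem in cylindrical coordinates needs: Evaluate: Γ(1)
Γ(n) = (n-1)! for positive integers
Γ(1) = 0! = 1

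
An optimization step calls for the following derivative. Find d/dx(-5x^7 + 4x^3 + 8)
Power rule: d/dx(ax^n) = n·a·x^(n-1)
Term by term: -35·x^6+12·x^2

Answer: -35x^6+12x^2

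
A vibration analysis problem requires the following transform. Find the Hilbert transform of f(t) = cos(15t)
The Hilbert transform shifts each frequency component by -pi/2.
H{cos(wt)}=sin(wt)
With w=15: H{cos(15t)}=sin(15t)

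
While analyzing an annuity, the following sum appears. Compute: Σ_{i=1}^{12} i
Using formula: Σ i^1=n(n+1)/2=12·13/2=78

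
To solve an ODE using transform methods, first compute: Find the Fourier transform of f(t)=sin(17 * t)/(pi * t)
sin(W*t)/(pi*t) = (W/pi)*sinc(W*t/pi) is the impulse response of the ideal low-pass filter with cutoff W (here W = 17).
Its Fourier transform is a rectangular function:
F(omega) = 1 for |omega| < 17, 0 otherwise

Answer: rect(omega/34) [i.e., 1 for |omega| < 17, 0 otherwise]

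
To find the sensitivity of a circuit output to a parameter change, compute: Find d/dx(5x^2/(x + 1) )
Quotient rule: (f/g)'=(f'g - fg')/g²
f=5x^2, f'=10x
g=x + 1, g'=1

Answer: (10x·(x + 1) - 5x^2)/(x + 1)²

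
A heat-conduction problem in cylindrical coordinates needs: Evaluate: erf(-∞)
erf(-∞)=-1 (the error function is odd, so erf(-∞)=-erf(∞)=-1)

Answer: -1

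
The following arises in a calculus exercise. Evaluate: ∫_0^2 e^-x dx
Antiderivative: -e^-x
Evaluate: -(e^-2-1)

Answer: (e^-2-1)/(-1)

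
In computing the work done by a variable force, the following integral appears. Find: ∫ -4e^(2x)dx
Since d/dx[e^(2x)]=2e^(2x), we get -2 e^(2x) + C

Answer: -2e^(2x) + C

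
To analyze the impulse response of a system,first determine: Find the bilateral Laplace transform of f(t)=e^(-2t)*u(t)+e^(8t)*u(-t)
For e^(-2t)*u(t): L = 1/(s+2), Re(s) > -2
For e^(8t)*u(-t): L = -1/(s-8), Re(s) < 8
Combined: F(s) = 1/(s+2)-1/(s-8), -2 < Re(s) < 8

Answer: 1/(s+2)-1/(s-8), ROC: -2 < Re(s) < 8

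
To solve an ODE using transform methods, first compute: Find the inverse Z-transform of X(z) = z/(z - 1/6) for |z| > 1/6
Standard pair: z/(z-a) <-> a^n * u[n] for causal signals
With a=1/6: x[n]=(1/6)^n * u[n]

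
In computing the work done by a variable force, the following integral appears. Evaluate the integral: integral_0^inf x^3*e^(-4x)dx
This is a Gamma integral. Substitute u = 4x (du = 4 dx):
integral_0^inf x^3*e^(-4x) dx = (1/4^4) integral_0^inf u^3*e^(-u) du
= Gamma(4)/4^4 = 3!/4^4 = 6/256

Answer: 3/128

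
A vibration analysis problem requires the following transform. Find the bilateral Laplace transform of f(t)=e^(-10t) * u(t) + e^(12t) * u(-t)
For e^(-10t)*u(t): L=1/(s+10), Re(s) > -10
For e^(12t)*u(-t): L=-1/(s-12), Re(s) < 12
Combined: F(s)=1/(s+10)-1/(s-12), -10 < Re(s) < 12

Answer: 1/(s+10)-1/(s-12), ROC: -10 < Re(s) < 12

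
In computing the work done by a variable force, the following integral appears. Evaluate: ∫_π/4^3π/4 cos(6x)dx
Antiderivative: sin(6x)/6
Evaluate at bounds: [sin(6·3π/4)/6] - [sin(6·π/4)/6]
=((1) - (-1))/6=1/3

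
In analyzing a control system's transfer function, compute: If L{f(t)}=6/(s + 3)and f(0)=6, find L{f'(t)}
L{f'(t)} = s·F(s) - f(0) = 6s/(s+3)-6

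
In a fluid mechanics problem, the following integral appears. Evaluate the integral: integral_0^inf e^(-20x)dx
integral_0^inf e^(-20x) dx=[-1/20 * e^(-20x)]_0^inf
=0 - (-1/20)=1/20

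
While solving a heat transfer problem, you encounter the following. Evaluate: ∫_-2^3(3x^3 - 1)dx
Step 1: Find antiderivative F(x)=(3/4)x^4 - x
Step 2: F(3) - F(-2)=231/4 - (14)=175/4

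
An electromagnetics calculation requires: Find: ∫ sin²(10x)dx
Using identity sin²(u) = (1 - cos(2u))/2:
∫ (1 - cos(20x))/2 dx = x/2 - sin(20x)/40+C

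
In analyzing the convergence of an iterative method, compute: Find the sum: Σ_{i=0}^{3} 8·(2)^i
Geometric series: S = a(1 - r^n)/(1 - r)
a = 8, r = 2, n = 4
S = 8(1 - 16)/-1 = 120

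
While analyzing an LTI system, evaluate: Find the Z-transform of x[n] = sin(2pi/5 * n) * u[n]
Z{sin(w0 * n) * u[n]} = z * sin(w0)/(z^2 - 2z * cos(w0) + 1)
With w0 = 2pi/5: X(z) = z * sin(2pi/5)/(z^2 - 2z * cos(2pi/5) + 1)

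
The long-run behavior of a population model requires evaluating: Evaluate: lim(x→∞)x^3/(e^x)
Apply L'Hôpital 3 times (∞/∞ each time):
Eventually get 3!/(e^x) → 0

Answer: 0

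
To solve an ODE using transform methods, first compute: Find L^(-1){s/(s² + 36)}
L^(-1){s/(s²+w²)} = cos(wt)
Here w = 6

Answer: cos(6t)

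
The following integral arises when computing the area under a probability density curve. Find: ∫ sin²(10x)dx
Using identity sin²(u)=(1 - cos(2u))/2:
∫ (1 - cos(20x))/2 dx=x/2 - sin(20x)/40+C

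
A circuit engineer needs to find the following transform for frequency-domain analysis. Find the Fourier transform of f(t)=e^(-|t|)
Using the standard pair: F{e^(-a|t|)}=2a/(a^2 + omega^2)
With a=1: F(omega)=2/(1 + omega^2)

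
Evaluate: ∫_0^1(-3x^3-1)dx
Step 1: Find antiderivative F(x)=(-3/4)x^4 - x
Step 2: F(1) - F(0)=-7/4 - (0)=-7/4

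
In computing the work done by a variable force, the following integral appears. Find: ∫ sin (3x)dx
Using substitution u=3x: ∫ sin(u) du/3=-cos(u)/3 + C

Answer: (-1/3)cos(3x) + C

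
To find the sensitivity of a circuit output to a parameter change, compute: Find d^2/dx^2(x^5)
Apply power rule 2 times:
d^1: 5x^4
d^2: 20x^3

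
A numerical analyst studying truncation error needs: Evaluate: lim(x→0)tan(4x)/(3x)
tan(u) ≈ u for small u:
tan(4x)/(3x) ≈ 4x/(3x) = 4/3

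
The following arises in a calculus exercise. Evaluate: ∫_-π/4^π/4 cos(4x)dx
Antiderivative: sin(4x)/4
Evaluate at bounds: [sin(4·π/4)/4] - [sin(4·-π/4)/4]
= ((0) - (0))/4 = 0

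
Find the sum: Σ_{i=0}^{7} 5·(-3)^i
Geometric series: S = a(1 - r^n)/(1 - r)
a = 5, r = -3, n = 8
S = 5(1-6561)/4 = -8200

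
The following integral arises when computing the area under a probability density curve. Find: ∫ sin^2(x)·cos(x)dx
Let u=sin(x), du=cos(x) dx
∫ u^2 du=u^3/3 + C

Answer: sin^3(x)/3 + C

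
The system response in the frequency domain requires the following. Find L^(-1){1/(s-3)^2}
L^(-1){1/(s-a)^n}=t^(n-1)·e^(at)/(n-1)!
Here a=3, n=2: t^1·e^(3t)/1

Answer: t·e^(3t)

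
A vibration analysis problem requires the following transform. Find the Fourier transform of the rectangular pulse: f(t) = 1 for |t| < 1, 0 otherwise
F(omega) = integral from -1 to 1 of e^(-j*omega*t) dt
= 2*sin(1*omega)/omega = 2*sinc(1*omega/pi)

Answer: 2*sin(1*omega)/omega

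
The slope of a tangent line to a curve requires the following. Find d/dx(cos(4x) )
Chain rule: d/dx[cos(u)] = -sin(u)·u' where u = 4x
u' = 4

Answer: -4·sin(4x)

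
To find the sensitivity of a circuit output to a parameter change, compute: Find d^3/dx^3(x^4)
Apply power rule 3 times:
d^1: 4x^3
d^2: 12x^2
d^3: 24x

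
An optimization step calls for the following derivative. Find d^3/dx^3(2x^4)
Apply power rule 3 times:
d^1: 8x^3
d^2: 24x^2
d^3: 48x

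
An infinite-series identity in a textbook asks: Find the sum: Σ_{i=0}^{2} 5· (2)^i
Geometric series: S = a(1 - r^n)/(1 - r)
a = 5, r = 2, n = 3
S = 5(1 - 8)/-1 = 35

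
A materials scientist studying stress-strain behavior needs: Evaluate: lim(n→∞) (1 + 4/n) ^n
This is the definition of e^4: lim(1+4/n)^n=e^4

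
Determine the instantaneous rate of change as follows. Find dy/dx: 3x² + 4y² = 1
Differentiate: 6x + 8y·(dy/dx)=0
dy/dx=-6x/(8y)=-(3/4)·(x/y)

Answer: dy/dx=-(3/4)·(x/y)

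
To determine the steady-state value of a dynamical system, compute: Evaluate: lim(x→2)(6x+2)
Polynomial is continuous, so substitute x=2:
6·2+2=14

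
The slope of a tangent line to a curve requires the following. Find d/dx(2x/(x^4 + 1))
Quotient rule: (f/g)'=(f'g - fg')/g²
f=2x, f'=2
g=x^4+1, g'=4x^3

Answer: (2·(x^4+1)-8x^4)/(x^4+1)²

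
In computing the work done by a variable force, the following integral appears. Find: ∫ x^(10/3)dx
Power rule: ∫ x^(10/3) dx = x^(13/3)/(13/3)+C

Answer: (3/13)·x^(13/3)+C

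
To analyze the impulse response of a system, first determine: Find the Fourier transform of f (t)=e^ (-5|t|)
Using the standard pair: F{e^(-a|t|)}=2a/(a^2 + omega^2)
With a=5: F(omega)=10/(25 + omega^2)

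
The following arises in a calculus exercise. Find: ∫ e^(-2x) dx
Since d/dx[e^(-2x)] = -2e^(-2x), we get -1/2 e^(-2x) + C

Answer: (-1/2)e^(-2x) + C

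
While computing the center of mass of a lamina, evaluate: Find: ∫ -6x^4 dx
Using power rule: ∫ -6x^4 dx=-6/5 x^5+C=(-6/5)x^5+C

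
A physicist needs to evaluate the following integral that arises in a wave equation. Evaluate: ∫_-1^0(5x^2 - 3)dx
Step 1: Find antiderivative F(x) = (5/3)x^3 - 3x
Step 2: F(0) - F(-1) = 0 - (4/3) = -4/3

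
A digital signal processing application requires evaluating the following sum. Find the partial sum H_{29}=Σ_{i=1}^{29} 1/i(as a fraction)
H_29=1 + 1/2 + 1/3 + ... + 1/29
=9227046511387/2329089562800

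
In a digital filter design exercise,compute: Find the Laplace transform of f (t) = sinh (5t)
L{sinh(at)} = a/(s²-a²)
L{sinh(5t)} = 5/(s²-25)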